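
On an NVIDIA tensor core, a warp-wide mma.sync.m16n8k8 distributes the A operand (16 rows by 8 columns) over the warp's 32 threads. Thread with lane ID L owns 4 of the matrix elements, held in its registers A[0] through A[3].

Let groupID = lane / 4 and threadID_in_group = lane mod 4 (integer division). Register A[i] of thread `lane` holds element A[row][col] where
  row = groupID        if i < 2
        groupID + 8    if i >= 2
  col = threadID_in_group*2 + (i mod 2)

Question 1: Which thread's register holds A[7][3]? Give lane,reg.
r=7->g=7,rb=0  c=3->t=1,b0=1
L=7*4+1=29  i=0*2+1=1

29,1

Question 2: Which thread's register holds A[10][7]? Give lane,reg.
r=10→G=2,rhi=1  c=7→T=3,p=1
L=2*4+3=11  i=1*2+1=3

11,3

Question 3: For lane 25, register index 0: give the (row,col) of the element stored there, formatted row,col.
6,2

L=25->gid=25>>2=6, tid=25&3=1
[0]->row 6+0=6  col 1·2+0=2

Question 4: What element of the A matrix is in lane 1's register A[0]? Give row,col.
lane 1→1/4=0, 1 mod 4=1
i=0  r:0+0→0  c:2·1+0→2

0,2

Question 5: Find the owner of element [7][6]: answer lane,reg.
r=7⇒gr=7,Rb=0  c=6⇒th=3,odd=0
L=7*4+3=31  i=0*2+0=0

31,0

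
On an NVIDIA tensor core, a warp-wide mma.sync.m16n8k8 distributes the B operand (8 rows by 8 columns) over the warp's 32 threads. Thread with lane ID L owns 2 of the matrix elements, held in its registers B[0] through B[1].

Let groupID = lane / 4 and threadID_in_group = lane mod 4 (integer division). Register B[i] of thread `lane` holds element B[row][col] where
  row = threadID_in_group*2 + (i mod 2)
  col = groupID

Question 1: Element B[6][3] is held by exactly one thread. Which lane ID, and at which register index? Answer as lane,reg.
c=3⇒gr=3  r=6⇒th=3,odd=0
L=3*4+3=15  i=0=0

15,0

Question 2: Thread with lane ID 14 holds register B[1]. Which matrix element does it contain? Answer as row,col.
L=14=>grp=14>>2=3, tig=14&3=2
[1]=>row 2·2+1=5  col grp=3

5,3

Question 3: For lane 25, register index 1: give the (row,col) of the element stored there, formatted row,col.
lane 25->25/4=6, 25 mod 4=1
i=1  r:2·1+1->3  c:6

3,6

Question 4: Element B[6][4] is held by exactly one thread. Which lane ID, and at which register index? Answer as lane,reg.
19,0

c=4⇒gr=4  r=6⇒th=3,odd=0
L=4*4+3=19  i=0=0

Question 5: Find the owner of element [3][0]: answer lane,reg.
1,1

c=0⇒gr=0  r=3⇒th=1,odd=1
L=0*4+1=1  i=1=1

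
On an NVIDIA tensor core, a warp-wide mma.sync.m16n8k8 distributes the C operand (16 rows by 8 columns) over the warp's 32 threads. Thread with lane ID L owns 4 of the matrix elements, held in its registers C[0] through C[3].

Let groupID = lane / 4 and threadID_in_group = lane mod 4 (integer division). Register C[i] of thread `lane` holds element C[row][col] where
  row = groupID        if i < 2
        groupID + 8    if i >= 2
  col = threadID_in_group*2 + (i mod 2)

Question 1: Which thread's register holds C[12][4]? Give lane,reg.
r=12⇒gr=4,Rb=1  c=4⇒th=2,odd=0
L=4*4+2=18  i=1*2+0=2

18,2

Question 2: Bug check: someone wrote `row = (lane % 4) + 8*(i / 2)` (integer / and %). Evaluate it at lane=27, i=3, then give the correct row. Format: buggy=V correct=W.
buggy=11 correct=14

`(lane % 4) + 8*(i / 2)`[27,3]->11
L=27->g=27>>2=6, t=27&3=3
[3]->row 6+8=14  col 3·2+1=7
row: 11 vs 14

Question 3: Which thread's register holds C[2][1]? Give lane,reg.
8,1

r=2->g=2,rb=0  c=1->t=0,b0=1
L=2*4+0=8  i=0*2+1=1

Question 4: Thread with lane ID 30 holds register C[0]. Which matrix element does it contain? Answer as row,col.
7,4

30: gid=7,tid=2
[0] (7+0,2*2+0) = (7,4)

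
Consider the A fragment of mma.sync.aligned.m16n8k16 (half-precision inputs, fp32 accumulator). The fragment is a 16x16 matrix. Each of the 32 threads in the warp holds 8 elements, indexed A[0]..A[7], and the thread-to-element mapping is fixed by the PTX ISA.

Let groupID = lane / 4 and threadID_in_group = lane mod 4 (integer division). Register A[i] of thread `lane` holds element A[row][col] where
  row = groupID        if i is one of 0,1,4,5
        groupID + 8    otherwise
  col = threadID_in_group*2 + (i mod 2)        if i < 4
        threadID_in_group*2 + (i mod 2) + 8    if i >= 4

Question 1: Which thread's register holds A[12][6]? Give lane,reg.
r:12=>grp=4,rB=1  c:6=>cB=0,tig=3,lo=0
L=4*4+3=19  i=0*4+1*2+0=2

19,2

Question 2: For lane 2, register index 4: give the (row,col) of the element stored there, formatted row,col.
0,12

2: gid=0,tid=2
[4] (0+0,2*2+0+8) = (0,12)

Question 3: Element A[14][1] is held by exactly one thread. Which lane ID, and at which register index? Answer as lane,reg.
24,3

r: 14->gid=6,r8=1  c: 1->c8=0,tid=0,i&1=1
L=6*4+0=24  i=0*4+1*2+1=3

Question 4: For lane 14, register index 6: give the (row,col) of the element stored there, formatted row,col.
11,12

lane 14: grp=3 (14/4), tig=2 (14%4)
i=6: r=3+8=11, c=2*2+0+8=12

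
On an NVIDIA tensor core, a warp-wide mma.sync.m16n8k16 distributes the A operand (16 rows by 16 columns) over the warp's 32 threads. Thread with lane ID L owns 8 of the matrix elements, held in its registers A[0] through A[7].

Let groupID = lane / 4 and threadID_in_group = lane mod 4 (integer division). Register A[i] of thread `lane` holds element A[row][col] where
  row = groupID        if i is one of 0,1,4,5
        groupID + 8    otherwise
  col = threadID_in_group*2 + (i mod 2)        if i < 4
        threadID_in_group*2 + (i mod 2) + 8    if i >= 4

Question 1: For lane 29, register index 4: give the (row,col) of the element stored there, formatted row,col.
lane 29→29/4=7, 29 mod 4=1
i=4  r:7+0→7  c:2·1+0+8→10

7,10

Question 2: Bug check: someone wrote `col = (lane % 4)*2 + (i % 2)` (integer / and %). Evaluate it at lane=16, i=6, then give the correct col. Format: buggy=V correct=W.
buggy=0 correct=8

`(lane % 4)*2 + (i % 2)`[16,6]⇒0
16: gr=4,th=0
[6] (4+8,0*2+0+8) = (12,8)
col: 0 vs 8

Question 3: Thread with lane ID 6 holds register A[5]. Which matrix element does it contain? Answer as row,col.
1,13

6: grp=1,tig=2
[5] (1+0,2*2+1+8) = (1,13)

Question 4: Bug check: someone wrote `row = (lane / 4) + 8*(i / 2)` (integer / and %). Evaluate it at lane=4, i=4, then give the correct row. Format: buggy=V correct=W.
`(lane / 4) + 8*(i / 2)`[4,4]⇒17
lane 4⇒4/4=1, 4 mod 4=0
i=4  r:1+0⇒1  c:2·0+0+8⇒8
row: 17 vs 1

buggy=17 correct=1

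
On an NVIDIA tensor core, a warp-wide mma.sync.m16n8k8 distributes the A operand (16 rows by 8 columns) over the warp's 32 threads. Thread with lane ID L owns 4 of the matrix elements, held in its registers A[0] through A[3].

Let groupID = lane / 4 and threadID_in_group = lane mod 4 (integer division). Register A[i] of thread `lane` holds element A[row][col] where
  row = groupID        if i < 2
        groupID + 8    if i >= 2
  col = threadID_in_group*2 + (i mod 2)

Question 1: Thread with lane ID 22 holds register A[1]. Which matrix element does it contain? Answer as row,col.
lane 22: grp=5 (22/4), tig=2 (22%4)
i=1: r=5+0=5, c=2*2+1=5

5,5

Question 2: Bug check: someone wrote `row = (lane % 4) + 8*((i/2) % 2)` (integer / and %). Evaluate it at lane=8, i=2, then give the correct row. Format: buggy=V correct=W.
`(lane % 4) + 8*((i/2) % 2)`[8,2]->8
8: gid=2,tid=0
[2] (2+8,0*2+0) = (10,0)
row: 8 vs 10

buggy=8 correct=10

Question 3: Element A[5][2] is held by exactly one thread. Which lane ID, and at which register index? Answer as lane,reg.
r:5=>grp=5,rB=0  c:2=>tig=1,lo=0
L=5*4+1=21  i=0*2+0=0

21,0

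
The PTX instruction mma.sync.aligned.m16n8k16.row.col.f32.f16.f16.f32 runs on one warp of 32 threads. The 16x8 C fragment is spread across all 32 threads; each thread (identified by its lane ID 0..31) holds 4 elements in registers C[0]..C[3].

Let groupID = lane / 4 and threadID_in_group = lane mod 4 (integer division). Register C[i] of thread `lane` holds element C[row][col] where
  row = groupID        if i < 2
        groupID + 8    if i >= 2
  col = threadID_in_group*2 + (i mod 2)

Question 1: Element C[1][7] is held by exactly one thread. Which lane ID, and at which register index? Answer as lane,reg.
7,1

r=1→G=1,rhi=0  c=7→T=3,p=1
L=1*4+3=7  i=0*2+1=1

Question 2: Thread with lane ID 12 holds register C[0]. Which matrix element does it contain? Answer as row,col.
3,0

lane 12: grp=3 (12/4), tig=0 (12%4)
i=0: r=3+0=3, c=0*2+0=0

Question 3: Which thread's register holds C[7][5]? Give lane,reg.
r:7=>grp=7,rB=0  c:5=>tig=2,lo=1
L=7*4+2=30  i=0*2+1=1

30,1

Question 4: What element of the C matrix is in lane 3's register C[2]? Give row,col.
lane 3⇒3/4=0, 3 mod 4=3
i=2  r:0+8⇒8  c:2·3+0⇒6

8,6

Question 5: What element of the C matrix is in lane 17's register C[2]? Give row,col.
lane 17->17/4=4, 17 mod 4=1
i=2  r:4+8->12  c:2·1+0->2

12,2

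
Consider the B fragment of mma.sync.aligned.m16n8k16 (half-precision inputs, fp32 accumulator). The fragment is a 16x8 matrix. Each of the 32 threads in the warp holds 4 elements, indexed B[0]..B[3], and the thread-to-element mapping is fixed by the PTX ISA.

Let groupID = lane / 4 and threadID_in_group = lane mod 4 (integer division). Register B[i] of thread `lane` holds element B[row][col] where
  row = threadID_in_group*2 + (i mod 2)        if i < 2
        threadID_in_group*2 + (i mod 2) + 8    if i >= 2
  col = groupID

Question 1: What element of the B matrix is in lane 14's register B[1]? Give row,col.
lane 14⇒14/4=3, 14 mod 4=2
i=1  r:2·2+1+0⇒5  c:3

5,3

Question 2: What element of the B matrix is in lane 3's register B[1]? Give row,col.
lane 3->3/4=0, 3 mod 4=3
i=1  r:2·3+1+0->7  c:0

7,0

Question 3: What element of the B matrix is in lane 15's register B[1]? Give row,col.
7,3

lane 15: gid=3 (15/4), tid=3 (15%4)
i=1: r=3*2+1+0=7, c=gid=3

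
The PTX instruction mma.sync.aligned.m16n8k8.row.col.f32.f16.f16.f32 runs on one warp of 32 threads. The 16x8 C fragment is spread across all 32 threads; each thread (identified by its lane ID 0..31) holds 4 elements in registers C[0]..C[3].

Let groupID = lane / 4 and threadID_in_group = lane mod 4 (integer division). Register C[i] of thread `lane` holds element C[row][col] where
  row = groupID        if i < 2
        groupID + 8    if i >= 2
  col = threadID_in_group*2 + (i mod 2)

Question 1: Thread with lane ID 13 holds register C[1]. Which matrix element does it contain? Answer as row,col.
lane 13: gid=3 (13/4), tid=1 (13%4)
i=1: r=3+0=3, c=1*2+1=3

3,3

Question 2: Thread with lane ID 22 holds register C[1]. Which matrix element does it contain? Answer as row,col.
lane 22->22/4=5, 22 mod 4=2
i=1  r:5+0->5  c:2·2+1->5

5,5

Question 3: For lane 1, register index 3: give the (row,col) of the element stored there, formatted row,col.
lane 1: gr=0 (1/4), th=1 (1%4)
i=3: r=0+8=8, c=1*2+1=3

8,3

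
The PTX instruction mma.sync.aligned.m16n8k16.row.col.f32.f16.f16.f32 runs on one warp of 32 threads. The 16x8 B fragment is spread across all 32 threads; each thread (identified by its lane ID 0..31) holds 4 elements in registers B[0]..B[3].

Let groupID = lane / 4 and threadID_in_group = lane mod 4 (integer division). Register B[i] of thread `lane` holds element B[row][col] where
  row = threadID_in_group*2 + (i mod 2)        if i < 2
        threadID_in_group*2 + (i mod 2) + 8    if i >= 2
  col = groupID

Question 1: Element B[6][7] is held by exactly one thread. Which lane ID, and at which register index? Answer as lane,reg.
31,0

c:7=>grp=7  r:6=>rB=0,tig=3,lo=0
L=7*4+3=31  i=0*2+0=0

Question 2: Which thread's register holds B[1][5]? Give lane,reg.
20,1

c=5->g=5  r=1->rb=0,t=0,b0=1
L=5*4+0=20  i=0*2+1=1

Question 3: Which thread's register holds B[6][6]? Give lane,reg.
27,0

c=6⇒gr=6  r=6⇒Rb=0,th=3,odd=0
L=6*4+3=27  i=0*2+0=0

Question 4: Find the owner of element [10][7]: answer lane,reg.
c: 7->gid=7  r: 10->r8=1,tid=1,i&1=0
L=7*4+1=29  i=1*2+0=2

29,2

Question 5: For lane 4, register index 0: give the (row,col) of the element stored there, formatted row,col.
0,1

4: g=1,t=0
[0] (0*2+0+0,1) = (0,1)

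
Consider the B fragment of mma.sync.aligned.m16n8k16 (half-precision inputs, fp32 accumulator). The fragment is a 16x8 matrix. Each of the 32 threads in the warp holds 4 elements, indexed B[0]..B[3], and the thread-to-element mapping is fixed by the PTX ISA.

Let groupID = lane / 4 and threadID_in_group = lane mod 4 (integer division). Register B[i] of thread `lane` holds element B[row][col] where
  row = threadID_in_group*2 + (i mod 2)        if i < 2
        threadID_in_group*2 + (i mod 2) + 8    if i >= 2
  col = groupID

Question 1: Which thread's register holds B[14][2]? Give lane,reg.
c=2⇒gr=2  r=14⇒Rb=1,th=3,odd=0
L=2*4+3=11  i=1*2+0=2

11,2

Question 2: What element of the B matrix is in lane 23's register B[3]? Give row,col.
L=23->gid=23>>2=5, tid=23&3=3
[3]->row 3·2+1+8=15  col gid=5

15,5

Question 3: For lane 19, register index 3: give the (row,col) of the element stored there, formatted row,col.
15,4

lane 19: G=4 (19/4), T=3 (19%4)
i=3: r=3*2+1+8=15, c=G=4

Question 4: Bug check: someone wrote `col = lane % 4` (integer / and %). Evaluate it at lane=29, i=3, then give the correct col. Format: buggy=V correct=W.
`lane % 4`[29,3]=>1
lane 29=>29/4=7, 29 mod 4=1
i=3  r:2·1+1+8=>11  c:7
col: 1 vs 7

buggy=1 correct=7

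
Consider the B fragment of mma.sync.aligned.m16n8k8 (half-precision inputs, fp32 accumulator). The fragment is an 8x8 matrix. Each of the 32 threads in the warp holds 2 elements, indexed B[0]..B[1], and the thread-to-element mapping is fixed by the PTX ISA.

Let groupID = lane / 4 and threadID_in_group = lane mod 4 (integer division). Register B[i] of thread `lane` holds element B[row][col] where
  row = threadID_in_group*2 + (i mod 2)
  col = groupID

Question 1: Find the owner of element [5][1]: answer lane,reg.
6,1

c=1⇒gr=1  r=5⇒th=2,odd=1
L=1*4+2=6  i=1=1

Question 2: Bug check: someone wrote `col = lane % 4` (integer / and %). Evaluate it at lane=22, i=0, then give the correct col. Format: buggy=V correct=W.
buggy=2 correct=5

`lane % 4`[22,0]->2
lane 22->22/4=5, 22 mod 4=2
i=0  r:2·2+0->4  c:5
col: 2 vs 5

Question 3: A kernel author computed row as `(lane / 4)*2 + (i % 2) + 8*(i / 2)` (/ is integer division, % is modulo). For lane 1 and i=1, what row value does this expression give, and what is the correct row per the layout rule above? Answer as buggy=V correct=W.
`(lane / 4)*2 + (i % 2) + 8*(i / 2)`[1,1]⇒1
lane 1: gr=0 (1/4), th=1 (1%4)
i=1: r=1*2+1=3, c=gr=0
row: 1 vs 3

buggy=1 correct=3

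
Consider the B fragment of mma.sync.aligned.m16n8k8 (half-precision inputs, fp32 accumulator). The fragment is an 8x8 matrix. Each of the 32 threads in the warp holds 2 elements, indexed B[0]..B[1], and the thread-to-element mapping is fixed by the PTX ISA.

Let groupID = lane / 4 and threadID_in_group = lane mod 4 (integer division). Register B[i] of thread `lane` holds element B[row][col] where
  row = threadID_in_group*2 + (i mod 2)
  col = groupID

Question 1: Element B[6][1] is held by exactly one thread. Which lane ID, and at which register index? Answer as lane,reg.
7,0

c: 1->gid=1  r: 6->tid=3,i&1=0
L=1*4+3=7  i=0=0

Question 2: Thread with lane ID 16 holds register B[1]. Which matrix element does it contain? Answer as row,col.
1,4

16: g=4,t=0
[1] (0*2+1,4) = (1,4)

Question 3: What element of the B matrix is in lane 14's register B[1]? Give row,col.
5,3

L=14⇒gr=14>>2=3, th=14&3=2
[1]⇒row 2·2+1=5  col gr=3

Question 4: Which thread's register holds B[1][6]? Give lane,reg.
c=6->g=6  r=1->t=0,b0=1
L=6*4+0=24  i=1=1

24,1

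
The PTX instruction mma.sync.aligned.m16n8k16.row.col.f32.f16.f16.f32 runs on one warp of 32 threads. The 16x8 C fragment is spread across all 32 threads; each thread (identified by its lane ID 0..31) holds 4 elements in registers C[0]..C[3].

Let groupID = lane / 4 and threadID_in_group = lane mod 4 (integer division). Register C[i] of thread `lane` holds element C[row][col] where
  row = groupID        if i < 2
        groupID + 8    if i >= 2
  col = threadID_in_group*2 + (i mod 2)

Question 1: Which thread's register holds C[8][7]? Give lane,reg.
3,3

r: 8->gid=0,r8=1  c: 7->tid=3,i&1=1
L=0*4+3=3  i=1*2+1=3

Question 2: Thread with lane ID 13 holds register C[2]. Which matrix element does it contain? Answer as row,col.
lane 13⇒13/4=3, 13 mod 4=1
i=2  r:3+8⇒11  c:2·1+0⇒2

11,2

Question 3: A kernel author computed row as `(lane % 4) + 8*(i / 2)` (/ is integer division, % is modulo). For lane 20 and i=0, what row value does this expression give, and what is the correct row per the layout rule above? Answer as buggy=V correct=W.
buggy=0 correct=5

`(lane % 4) + 8*(i / 2)`[20,0]⇒0
lane 20: gr=5 (20/4), th=0 (20%4)
i=0: r=5+0=5, c=0*2+0=0
row: 0 vs 5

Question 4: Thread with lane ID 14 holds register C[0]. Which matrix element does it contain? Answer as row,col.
3,4

14: grp=3,tig=2
[0] (3+0,2*2+0) = (3,4)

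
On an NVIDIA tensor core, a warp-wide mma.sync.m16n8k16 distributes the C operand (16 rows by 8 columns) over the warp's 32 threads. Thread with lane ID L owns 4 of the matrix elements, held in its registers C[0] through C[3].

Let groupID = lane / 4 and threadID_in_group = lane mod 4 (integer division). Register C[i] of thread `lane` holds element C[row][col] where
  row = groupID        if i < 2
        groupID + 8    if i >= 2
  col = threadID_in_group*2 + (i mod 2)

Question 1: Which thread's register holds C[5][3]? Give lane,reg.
r:5=>grp=5,rB=0  c:3=>tig=1,lo=1
L=5*4+1=21  i=0*2+1=1

21,1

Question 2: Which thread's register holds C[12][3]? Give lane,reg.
r: 12->gid=4,r8=1  c: 3->tid=1,i&1=1
L=4*4+1=17  i=1*2+1=3

17,3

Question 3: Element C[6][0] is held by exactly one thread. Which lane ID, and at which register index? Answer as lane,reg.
24,0

r=6→G=6,rhi=0  c=0→T=0,p=0
L=6*4+0=24  i=0*2+0=0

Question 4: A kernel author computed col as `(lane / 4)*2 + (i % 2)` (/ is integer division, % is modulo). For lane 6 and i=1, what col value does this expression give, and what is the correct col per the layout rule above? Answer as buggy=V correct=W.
`(lane / 4)*2 + (i % 2)`[6,1]=>3
lane 6: grp=1 (6/4), tig=2 (6%4)
i=1: r=1+0=1, c=2*2+1=5
col: 3 vs 5

buggy=3 correct=5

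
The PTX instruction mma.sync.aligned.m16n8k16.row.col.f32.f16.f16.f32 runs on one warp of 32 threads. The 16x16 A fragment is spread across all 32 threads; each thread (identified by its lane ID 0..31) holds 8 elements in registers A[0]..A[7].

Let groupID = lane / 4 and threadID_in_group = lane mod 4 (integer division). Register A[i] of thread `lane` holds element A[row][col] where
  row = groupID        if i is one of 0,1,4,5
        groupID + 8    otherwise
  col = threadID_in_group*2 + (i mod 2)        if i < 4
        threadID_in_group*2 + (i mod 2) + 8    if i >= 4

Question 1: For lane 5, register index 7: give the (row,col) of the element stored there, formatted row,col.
9,11

lane 5⇒5/4=1, 5 mod 4=1
i=7  r:1+8⇒9  c:2·1+1+8⇒11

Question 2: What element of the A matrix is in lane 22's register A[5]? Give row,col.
lane 22: gr=5 (22/4), th=2 (22%4)
i=5: r=5+0=5, c=2*2+1+8=13

5,13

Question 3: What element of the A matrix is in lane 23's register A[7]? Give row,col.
13,15

lane 23=>23/4=5, 23 mod 4=3
i=7  r:5+8=>13  c:2·3+1+8=>15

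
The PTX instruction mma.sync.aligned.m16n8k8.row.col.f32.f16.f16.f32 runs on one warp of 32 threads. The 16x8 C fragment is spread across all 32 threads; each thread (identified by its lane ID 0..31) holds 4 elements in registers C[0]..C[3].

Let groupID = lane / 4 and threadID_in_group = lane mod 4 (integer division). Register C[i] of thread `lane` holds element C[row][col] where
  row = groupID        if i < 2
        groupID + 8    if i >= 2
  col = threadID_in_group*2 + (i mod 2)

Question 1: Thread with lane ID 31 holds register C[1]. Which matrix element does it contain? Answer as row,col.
lane 31: gr=7 (31/4), th=3 (31%4)
i=1: r=7+0=7, c=3*2+1=7

7,7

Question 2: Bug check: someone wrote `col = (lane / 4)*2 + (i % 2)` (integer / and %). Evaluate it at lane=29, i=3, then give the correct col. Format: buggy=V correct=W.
`(lane / 4)*2 + (i % 2)`[29,3]→15
L=29→G=29>>2=7, T=29&3=1
[3]→row 7+8=15  col 1·2+1=3
col: 15 vs 3

buggy=15 correct=3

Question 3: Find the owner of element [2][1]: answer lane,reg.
r: 2->gid=2,r8=0  c: 1->tid=0,i&1=1
L=2*4+0=8  i=0*2+1=1

8,1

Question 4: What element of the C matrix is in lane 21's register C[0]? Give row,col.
lane 21: G=5 (21/4), T=1 (21%4)
i=0: r=5+0=5, c=1*2+0=2

5,2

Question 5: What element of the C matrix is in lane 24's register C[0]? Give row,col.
24: g=6,t=0
[0] (6+0,0*2+0) = (6,0)

6,0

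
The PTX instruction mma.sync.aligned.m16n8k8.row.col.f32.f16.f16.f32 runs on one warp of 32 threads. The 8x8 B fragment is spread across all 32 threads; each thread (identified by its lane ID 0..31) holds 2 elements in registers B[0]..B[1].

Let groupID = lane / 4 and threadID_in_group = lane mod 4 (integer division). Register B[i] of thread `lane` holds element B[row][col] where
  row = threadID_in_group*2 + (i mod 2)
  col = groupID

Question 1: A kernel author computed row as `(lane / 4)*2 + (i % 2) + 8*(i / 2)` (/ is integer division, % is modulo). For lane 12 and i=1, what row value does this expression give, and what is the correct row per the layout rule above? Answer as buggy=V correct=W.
`(lane / 4)*2 + (i % 2) + 8*(i / 2)`[12,1]->7
lane 12: gid=3 (12/4), tid=0 (12%4)
i=1: r=0*2+1=1, c=gid=3
row: 7 vs 1

buggy=7 correct=1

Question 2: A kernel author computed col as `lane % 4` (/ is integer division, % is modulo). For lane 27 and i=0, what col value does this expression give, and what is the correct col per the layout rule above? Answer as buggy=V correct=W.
buggy=3 correct=6

`lane % 4`[27,0]→3
27: G=6,T=3
[0] (3*2+0,6) = (6,6)
col: 3 vs 6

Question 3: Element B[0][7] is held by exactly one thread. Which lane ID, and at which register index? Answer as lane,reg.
28,0

c=7→G=7  r=0→T=0,p=0
L=7*4+0=28  i=0=0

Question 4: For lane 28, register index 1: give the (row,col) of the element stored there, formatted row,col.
1,7

L=28=>grp=28>>2=7, tig=28&3=0
[1]=>row 0·2+1=1  col grp=7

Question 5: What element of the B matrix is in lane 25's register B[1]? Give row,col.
3,6

lane 25⇒25/4=6, 25 mod 4=1
i=1  r:2·1+1⇒3  c:6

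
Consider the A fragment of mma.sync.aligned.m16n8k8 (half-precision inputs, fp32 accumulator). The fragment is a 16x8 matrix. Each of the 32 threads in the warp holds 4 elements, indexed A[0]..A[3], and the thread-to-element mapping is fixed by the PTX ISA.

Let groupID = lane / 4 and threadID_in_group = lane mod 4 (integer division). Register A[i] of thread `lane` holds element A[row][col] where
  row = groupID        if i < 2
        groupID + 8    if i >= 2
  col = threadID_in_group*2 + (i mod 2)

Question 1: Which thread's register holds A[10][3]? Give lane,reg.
9,3

r=10→G=2,rhi=1  c=3→T=1,p=1
L=2*4+1=9  i=1*2+1=3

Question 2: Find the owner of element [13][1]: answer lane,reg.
r=13⇒gr=5,Rb=1  c=1⇒th=0,odd=1
L=5*4+0=20  i=1*2+1=3

20,3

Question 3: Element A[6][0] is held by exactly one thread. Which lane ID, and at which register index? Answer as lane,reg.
24,0

r=6->g=6,rb=0  c=0->t=0,b0=0
L=6*4+0=24  i=0*2+0=0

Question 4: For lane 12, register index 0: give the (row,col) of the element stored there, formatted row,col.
12: G=3,T=0
[0] (3+0,0*2+0) = (3,0)

3,0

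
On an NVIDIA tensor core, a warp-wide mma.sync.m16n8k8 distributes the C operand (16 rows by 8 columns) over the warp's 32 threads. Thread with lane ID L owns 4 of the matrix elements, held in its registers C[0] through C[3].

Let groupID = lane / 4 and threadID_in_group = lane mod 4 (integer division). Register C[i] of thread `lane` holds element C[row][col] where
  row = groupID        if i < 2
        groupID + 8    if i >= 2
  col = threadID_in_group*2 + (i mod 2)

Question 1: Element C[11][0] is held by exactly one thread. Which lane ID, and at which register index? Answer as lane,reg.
r: 11->gid=3,r8=1  c: 0->tid=0,i&1=0
L=3*4+0=12  i=1*2+0=2

12,2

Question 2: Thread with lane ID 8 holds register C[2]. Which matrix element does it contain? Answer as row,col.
10,0

lane 8: G=2 (8/4), T=0 (8%4)
i=2: r=2+8=10, c=0*2+0=0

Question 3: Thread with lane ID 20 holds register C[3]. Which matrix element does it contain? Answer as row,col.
L=20->g=20>>2=5, t=20&3=0
[3]->row 5+8=13  col 0·2+1=1

13,1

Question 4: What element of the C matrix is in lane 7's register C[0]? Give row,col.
7: g=1,t=3
[0] (1+0,3*2+0) = (1,6)

1,6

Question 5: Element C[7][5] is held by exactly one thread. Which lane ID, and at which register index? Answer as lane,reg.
30,1

r: 7->gid=7,r8=0  c: 5->tid=2,i&1=1
L=7*4+2=30  i=0*2+1=1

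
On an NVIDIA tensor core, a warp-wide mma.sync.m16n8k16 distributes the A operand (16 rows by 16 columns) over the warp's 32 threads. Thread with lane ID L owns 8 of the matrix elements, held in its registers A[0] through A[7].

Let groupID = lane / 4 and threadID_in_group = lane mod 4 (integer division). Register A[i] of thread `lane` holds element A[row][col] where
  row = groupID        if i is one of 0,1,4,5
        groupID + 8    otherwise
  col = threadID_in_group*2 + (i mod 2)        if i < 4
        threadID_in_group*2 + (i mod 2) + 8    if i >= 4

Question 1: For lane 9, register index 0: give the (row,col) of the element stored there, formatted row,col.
L=9->g=9>>2=2, t=9&3=1
[0]->row 2+0=2  col 1·2+0+0=2

2,2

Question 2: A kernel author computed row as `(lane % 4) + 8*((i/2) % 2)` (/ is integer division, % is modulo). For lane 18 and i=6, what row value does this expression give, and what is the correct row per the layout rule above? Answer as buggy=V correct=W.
buggy=10 correct=12

`(lane % 4) + 8*((i/2) % 2)`[18,6]⇒10
lane 18⇒18/4=4, 18 mod 4=2
i=6  r:4+8⇒12  c:2·2+0+8⇒12
row: 10 vs 12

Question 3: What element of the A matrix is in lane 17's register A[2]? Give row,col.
L=17->g=17>>2=4, t=17&3=1
[2]->row 4+8=12  col 1·2+0+0=2

12,2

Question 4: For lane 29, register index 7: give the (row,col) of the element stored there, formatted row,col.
lane 29: gid=7 (29/4), tid=1 (29%4)
i=7: r=7+8=15, c=1*2+1+8=11

15,11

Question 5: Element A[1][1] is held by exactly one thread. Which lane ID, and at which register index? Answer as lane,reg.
4,1

r:1=>grp=1,rB=0  c:1=>cB=0,tig=0,lo=1
L=1*4+0=4  i=0*4+0*2+1=1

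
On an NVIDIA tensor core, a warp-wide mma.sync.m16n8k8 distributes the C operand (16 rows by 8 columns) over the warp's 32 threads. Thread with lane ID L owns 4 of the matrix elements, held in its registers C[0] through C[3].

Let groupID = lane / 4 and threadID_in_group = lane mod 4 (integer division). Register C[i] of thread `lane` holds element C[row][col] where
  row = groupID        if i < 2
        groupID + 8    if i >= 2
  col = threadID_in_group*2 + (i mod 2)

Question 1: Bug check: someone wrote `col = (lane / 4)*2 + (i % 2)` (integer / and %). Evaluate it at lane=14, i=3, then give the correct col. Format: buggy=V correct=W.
`(lane / 4)*2 + (i % 2)`[14,3]=>7
L=14=>grp=14>>2=3, tig=14&3=2
[3]=>row 3+8=11  col 2·2+1=5
col: 7 vs 5

buggy=7 correct=5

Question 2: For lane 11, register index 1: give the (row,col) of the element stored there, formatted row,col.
2,7

lane 11⇒11/4=2, 11 mod 4=3
i=1  r:2+0⇒2  c:2·3+1⇒7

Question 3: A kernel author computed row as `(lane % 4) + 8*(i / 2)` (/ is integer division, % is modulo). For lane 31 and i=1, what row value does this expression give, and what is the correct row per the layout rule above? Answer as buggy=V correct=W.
`(lane % 4) + 8*(i / 2)`[31,1]→3
lane 31: G=7 (31/4), T=3 (31%4)
i=1: r=7+0=7, c=3*2+1=7
row: 3 vs 7

buggy=3 correct=7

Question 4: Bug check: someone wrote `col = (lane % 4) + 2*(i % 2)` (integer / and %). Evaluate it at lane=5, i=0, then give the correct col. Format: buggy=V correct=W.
`(lane % 4) + 2*(i % 2)`[5,0]=>1
lane 5: grp=1 (5/4), tig=1 (5%4)
i=0: r=1+0=1, c=1*2+0=2
col: 1 vs 2

buggy=1 correct=2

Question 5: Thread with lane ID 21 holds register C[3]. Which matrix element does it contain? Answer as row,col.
13,3

lane 21: gr=5 (21/4), th=1 (21%4)
i=3: r=5+8=13, c=1*2+1=3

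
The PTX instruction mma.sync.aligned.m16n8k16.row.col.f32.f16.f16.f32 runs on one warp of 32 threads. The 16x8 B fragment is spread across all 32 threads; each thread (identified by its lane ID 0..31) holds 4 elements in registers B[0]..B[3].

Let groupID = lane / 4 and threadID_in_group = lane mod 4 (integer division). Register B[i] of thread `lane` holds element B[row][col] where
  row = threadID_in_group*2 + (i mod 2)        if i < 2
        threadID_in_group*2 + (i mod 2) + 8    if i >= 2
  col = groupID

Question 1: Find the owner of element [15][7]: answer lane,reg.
31,3

c=7⇒gr=7  r=15⇒Rb=1,th=3,odd=1
L=7*4+3=31  i=1*2+1=3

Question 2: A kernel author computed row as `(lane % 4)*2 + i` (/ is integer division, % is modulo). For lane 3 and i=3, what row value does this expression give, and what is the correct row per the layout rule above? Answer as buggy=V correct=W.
`(lane % 4)*2 + i`[3,3]->9
3: g=0,t=3
[3] (3*2+1+8,0) = (15,0)
row: 9 vs 15

buggy=9 correct=15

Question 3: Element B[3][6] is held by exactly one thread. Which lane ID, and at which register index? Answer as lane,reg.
c:6=>grp=6  r:3=>rB=0,tig=1,lo=1
L=6*4+1=25  i=0*2+1=1

25,1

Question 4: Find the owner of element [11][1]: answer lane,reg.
c=1->g=1  r=11->rb=1,t=1,b0=1
L=1*4+1=5  i=1*2+1=3

5,3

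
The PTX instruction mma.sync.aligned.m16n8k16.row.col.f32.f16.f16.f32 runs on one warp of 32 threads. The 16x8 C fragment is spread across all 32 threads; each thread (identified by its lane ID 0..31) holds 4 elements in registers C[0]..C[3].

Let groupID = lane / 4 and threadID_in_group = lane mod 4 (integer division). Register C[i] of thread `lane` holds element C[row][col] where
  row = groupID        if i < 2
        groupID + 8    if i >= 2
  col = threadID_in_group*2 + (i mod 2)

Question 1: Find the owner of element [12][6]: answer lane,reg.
r:12=>grp=4,rB=1  c:6=>tig=3,lo=0
L=4*4+3=19  i=1*2+0=2

19,2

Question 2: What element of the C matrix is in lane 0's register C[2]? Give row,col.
0: gid=0,tid=0
[2] (0+8,0*2+0) = (8,0)

8,0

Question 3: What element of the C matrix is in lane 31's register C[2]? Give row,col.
15,6

lane 31=>31/4=7, 31 mod 4=3
i=2  r:7+8=>15  c:2·3+0=>6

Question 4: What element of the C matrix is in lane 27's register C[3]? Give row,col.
L=27=>grp=27>>2=6, tig=27&3=3
[3]=>row 6+8=14  col 3·2+1=7

14,7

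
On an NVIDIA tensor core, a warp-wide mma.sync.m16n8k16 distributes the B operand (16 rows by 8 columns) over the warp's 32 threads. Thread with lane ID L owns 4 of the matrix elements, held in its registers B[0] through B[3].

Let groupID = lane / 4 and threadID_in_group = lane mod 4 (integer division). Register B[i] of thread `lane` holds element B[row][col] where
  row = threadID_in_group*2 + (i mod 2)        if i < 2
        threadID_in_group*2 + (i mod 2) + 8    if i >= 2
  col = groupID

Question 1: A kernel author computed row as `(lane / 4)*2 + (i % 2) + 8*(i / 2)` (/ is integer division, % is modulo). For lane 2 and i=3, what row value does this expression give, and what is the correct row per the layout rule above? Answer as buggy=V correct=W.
buggy=9 correct=13

`(lane / 4)*2 + (i % 2) + 8*(i / 2)`[2,3]=>9
2: grp=0,tig=2
[3] (2*2+1+8,0) = (13,0)
row: 9 vs 13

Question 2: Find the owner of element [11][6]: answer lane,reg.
25,3

c:6=>grp=6  r:11=>rB=1,tig=1,lo=1
L=6*4+1=25  i=1*2+1=3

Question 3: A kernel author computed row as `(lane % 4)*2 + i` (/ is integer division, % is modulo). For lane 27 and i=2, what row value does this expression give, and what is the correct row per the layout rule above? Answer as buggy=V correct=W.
`(lane % 4)*2 + i`[27,2]⇒8
27: gr=6,th=3
[2] (3*2+0+8,6) = (14,6)
row: 8 vs 14

buggy=8 correct=14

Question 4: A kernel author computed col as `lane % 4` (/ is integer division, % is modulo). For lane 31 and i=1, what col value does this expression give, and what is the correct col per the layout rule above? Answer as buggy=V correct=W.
buggy=3 correct=7

`lane % 4`[31,1]→3
31: G=7,T=3
[1] (3*2+1+0,7) = (7,7)
col: 3 vs 7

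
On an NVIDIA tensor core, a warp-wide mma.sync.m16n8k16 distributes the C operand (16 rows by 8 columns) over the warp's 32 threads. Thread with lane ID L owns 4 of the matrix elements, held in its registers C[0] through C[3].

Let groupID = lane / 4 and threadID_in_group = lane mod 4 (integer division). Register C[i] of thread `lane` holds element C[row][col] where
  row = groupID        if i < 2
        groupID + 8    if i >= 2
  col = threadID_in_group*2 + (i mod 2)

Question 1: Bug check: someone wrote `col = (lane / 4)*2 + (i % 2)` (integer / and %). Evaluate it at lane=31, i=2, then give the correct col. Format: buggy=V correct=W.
`(lane / 4)*2 + (i % 2)`[31,2]=>14
lane 31: grp=7 (31/4), tig=3 (31%4)
i=2: r=7+8=15, c=3*2+0=6
col: 14 vs 6

buggy=14 correct=6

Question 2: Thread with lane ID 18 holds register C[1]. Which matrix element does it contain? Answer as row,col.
L=18→G=18>>2=4, T=18&3=2
[1]→row 4+0=4  col 2·2+1=5

4,5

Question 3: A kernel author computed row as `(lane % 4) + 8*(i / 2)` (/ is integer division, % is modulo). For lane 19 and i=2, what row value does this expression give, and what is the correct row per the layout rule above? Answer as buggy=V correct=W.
`(lane % 4) + 8*(i / 2)`[19,2]⇒11
L=19⇒gr=19>>2=4, th=19&3=3
[2]⇒row 4+8=12  col 3·2+0=6
row: 11 vs 12

buggy=11 correct=12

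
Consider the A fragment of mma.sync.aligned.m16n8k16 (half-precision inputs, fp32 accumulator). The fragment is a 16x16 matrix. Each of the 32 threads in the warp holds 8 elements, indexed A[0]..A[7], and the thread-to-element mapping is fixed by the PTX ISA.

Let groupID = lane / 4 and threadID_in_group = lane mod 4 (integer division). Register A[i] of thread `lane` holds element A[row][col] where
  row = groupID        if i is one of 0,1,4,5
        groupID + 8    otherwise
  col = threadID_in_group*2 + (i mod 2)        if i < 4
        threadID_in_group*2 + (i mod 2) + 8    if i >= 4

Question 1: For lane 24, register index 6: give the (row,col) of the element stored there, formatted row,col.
lane 24=>24/4=6, 24 mod 4=0
i=6  r:6+8=>14  c:2·0+0+8=>8

14,8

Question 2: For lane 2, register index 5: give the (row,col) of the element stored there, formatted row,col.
lane 2⇒2/4=0, 2 mod 4=2
i=5  r:0+0⇒0  c:2·2+1+8⇒13

0,13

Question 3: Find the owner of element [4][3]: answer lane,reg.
17,1

r: 4->gid=4,r8=0  c: 3->c8=0,tid=1,i&1=1
L=4*4+1=17  i=0*4+0*2+1=1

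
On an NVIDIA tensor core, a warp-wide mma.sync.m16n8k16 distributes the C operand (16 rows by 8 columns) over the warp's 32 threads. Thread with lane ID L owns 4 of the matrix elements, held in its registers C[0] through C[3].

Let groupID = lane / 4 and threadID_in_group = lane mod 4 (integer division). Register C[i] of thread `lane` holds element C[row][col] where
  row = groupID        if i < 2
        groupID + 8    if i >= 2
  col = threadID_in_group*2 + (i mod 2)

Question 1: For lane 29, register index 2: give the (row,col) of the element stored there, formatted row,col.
29: G=7,T=1
[2] (7+8,1*2+0) = (15,2)

15,2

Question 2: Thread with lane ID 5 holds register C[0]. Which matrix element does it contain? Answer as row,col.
L=5→G=5>>2=1, T=5&3=1
[0]→row 1+0=1  col 1·2+0=2

1,2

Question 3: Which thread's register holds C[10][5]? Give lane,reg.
r: 10->gid=2,r8=1  c: 5->tid=2,i&1=1
L=2*4+2=10  i=1*2+1=3

10,3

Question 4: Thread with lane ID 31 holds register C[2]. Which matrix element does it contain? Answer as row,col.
15,6

31: grp=7,tig=3
[2] (7+8,3*2+0) = (15,6)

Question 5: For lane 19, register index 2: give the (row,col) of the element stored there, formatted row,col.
lane 19: G=4 (19/4), T=3 (19%4)
i=2: r=4+8=12, c=3*2+0=6

12,6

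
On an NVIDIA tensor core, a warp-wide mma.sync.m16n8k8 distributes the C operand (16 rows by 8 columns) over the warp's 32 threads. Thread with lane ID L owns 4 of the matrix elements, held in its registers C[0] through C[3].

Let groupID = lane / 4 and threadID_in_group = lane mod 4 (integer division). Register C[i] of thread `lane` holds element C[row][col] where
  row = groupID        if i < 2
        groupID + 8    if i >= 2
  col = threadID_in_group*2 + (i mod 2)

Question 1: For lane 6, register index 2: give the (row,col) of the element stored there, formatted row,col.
9,4

L=6⇒gr=6>>2=1, th=6&3=2
[2]⇒row 1+8=9  col 2·2+0=4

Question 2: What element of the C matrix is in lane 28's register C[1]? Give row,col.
28: grp=7,tig=0
[1] (7+0,0*2+1) = (7,1)

7,1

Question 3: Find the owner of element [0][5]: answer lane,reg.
r:0=>grp=0,rB=0  c:5=>tig=2,lo=1
L=0*4+2=2  i=0*2+1=1

2,1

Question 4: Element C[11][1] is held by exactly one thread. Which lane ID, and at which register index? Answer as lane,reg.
12,3

r:11=>grp=3,rB=1  c:1=>tig=0,lo=1
L=3*4+0=12  i=1*2+1=3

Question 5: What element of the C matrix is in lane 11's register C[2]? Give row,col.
lane 11: gid=2 (11/4), tid=3 (11%4)
i=2: r=2+8=10, c=3*2+0=6

10,6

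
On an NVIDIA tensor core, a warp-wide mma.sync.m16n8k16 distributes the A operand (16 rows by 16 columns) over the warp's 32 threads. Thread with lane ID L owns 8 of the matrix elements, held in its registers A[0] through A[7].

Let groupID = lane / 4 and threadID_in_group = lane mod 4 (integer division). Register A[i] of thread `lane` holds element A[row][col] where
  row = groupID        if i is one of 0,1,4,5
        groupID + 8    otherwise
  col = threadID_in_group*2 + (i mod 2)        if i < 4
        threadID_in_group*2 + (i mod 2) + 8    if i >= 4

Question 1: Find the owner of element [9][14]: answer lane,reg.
r: 9->gid=1,r8=1  c: 14->c8=1,tid=3,i&1=0
L=1*4+3=7  i=1*4+1*2+0=6

7,6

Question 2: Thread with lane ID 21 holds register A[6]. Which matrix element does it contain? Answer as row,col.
L=21->g=21>>2=5, t=21&3=1
[6]->row 5+8=13  col 1·2+0+8=10

13,10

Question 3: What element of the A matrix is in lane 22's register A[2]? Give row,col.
lane 22: gr=5 (22/4), th=2 (22%4)
i=2: r=5+8=13, c=2*2+0+0=4

13,4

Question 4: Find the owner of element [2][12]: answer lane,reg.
10,4

r=2⇒gr=2,Rb=0  c=12⇒Cb=1,th=2,odd=0
L=2*4+2=10  i=1*4+0*2+0=4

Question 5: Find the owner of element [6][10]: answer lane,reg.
r=6⇒gr=6,Rb=0  c=10⇒Cb=1,th=1,odd=0
L=6*4+1=25  i=1*4+0*2+0=4

25,4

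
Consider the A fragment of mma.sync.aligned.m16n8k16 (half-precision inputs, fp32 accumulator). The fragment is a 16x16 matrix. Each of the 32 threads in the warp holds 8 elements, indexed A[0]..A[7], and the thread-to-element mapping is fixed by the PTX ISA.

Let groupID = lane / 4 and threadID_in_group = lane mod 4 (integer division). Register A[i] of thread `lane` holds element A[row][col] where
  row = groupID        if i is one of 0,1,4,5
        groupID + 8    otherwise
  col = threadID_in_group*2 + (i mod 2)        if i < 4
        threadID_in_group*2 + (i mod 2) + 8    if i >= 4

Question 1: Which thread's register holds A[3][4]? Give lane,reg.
r=3⇒gr=3,Rb=0  c=4⇒Cb=0,th=2,odd=0
L=3*4+2=14  i=0*4+0*2+0=0

14,0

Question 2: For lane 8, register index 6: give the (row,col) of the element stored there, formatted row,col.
10,8

lane 8→8/4=2, 8 mod 4=0
i=6  r:2+8→10  c:2·0+0+8→8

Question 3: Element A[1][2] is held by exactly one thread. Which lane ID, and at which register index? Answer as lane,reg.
r: 1->gid=1,r8=0  c: 2->c8=0,tid=1,i&1=0
L=1*4+1=5  i=0*4+0*2+0=0

5,0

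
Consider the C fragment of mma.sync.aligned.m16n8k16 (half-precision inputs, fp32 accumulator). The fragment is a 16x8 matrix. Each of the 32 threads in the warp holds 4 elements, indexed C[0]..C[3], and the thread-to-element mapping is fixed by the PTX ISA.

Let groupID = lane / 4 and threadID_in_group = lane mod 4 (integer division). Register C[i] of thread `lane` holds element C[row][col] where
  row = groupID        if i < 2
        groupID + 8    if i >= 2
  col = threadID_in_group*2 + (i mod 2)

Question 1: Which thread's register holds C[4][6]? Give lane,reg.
19,0

r=4->g=4,rb=0  c=6->t=3,b0=0
L=4*4+3=19  i=0*2+0=0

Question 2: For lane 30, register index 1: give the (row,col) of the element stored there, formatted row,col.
lane 30->30/4=7, 30 mod 4=2
i=1  r:7+0->7  c:2·2+1->5

7,5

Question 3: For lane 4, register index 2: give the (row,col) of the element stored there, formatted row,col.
9,0

4: grp=1,tig=0
[2] (1+8,0*2+0) = (9,0)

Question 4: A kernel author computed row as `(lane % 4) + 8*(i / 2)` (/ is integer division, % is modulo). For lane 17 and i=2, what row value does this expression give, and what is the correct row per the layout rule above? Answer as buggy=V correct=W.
buggy=9 correct=12

`(lane % 4) + 8*(i / 2)`[17,2]=>9
lane 17: grp=4 (17/4), tig=1 (17%4)
i=2: r=4+8=12, c=1*2+0=2
row: 9 vs 12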